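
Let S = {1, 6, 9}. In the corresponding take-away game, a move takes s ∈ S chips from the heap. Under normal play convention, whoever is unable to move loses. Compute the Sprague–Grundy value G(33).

G(0) = 0
G(1) = mex{0} = 1
G(2) = mex{1} = 0
G(3) = mex{0} = 1
G(4) = mex{1} = 0
G(5) = mex{0} = 1
G(6) = mex{1,0} = 2
G(7) = mex{2,1} = 0
G(8) = mex{0,0} = 1
G(9) = mex{1,1,0} = 2
G(10) = mex{2,0,1} = 3
G(11) = mex{3,1,0} = 2
G(12) = mex{2,2,1} = 0
G(13) = mex{0,0,0} = 1
G(14) = mex{1,1,1} = 0
G(15) = mex{0,2,2} = 1
G(16) = mex{1,3,0} = 2
G(17) = mex{2,2,1} = 0
G(18) = mex{0,0,2} = 1
G(19) = mex{1,1,3} = 0
G(20) = mex{0,0,2} = 1
G(21) = mex{1,1,0} = 2
G(22) = mex{2,2,1} = 0
G(23) = mex{0,0,0} = 1
G(24) = mex{1,1,1} = 0
G(25) = mex{0,0,2} = 1
G(26) = mex{1,1,0} = 2
G(27) = mex{2,2,1} = 0
G(28) = mex{0,0,0} = 1
G(29) = mex{1,1,1} = 0
G(30) = mex{0,0,2} = 1
G(31) = mex{1,1,0} = 2
G(32) = mex{2,2,1} = 0
G(33) = mex{0,0,0} = 1

1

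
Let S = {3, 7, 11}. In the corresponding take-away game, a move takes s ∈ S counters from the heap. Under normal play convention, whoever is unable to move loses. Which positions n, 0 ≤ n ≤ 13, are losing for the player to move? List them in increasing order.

0, 1, 2, 6, 10

G(0) = 0
G(1) = mex{} = 0
G(2) = mex{} = 0
G(3) = mex{0} = 1
G(4) = mex{0} = 1
G(5) = mex{0} = 1
G(6) = mex{1} = 0
G(7) = mex{1,0} = 2
G(8) = mex{1,0} = 2
G(9) = mex{0,0} = 1
G(10) = mex{2,1} = 0
G(11) = mex{2,1,0} = 3
G(12) = mex{1,1,0} = 2
G(13) = mex{0,0,0} = 1
P-positions are exactly the n with G(n) = 0.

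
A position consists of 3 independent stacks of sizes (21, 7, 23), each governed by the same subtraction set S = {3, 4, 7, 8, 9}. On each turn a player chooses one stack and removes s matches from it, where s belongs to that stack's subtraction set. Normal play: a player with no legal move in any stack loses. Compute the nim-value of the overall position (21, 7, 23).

2

All stacks use S = {3, 4, 7, 8, 9}:
G(0) = 0
G(1) = mex{} = 0
G(2) = mex{} = 0
G(3) = mex{0} = 1
G(4) = mex{0,0} = 1
G(5) = mex{0,0} = 1
G(6) = mex{1,0} = 2
G(7) = mex{1,1,0} = 2
G(8) = mex{1,1,0,0} = 2
G(9) = mex{2,1,0,0,0} = 3
G(10) = mex{2,2,1,0,0} = 3
G(11) = mex{2,2,1,1,0} = 3
G(12) = mex{3,2,1,1,1} = 0
G(13) = mex{3,3,2,1,1} = 0
G(14) = mex{3,3,2,2,1} = 0
G(15) = mex{0,3,2,2,2} = 1
G(16) = mex{0,0,3,2,2} = 1
G(17) = mex{0,0,3,3,2} = 1
G(18) = mex{1,0,3,3,3} = 2
G(19) = mex{1,1,0,3,3} = 2
G(20) = mex{1,1,0,0,3} = 2
G(21) = mex{2,1,0,0,0} = 3
G(22) = mex{2,2,1,0,0} = 3
G(23) = mex{2,2,1,1,0} = 3
Stack A: G(21) = 3.
Stack B: G(7) = 2.
Stack C: G(23) = 3.
Combined Grundy value = 3 ⊕ 2 ⊕ 3 = 2.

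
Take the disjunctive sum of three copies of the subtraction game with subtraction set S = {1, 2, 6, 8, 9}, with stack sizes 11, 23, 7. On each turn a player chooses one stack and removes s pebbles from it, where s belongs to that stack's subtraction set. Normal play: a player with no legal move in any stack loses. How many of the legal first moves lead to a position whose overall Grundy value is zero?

All stacks use S = {1, 2, 6, 8, 9}:
n :  0  1  2  3  4  5  6  7  8  9 10 11 12 13 14 15 16 17 18 19 20 21 22 23
G :  0  1  2  0  1  2  3  0  1  2  0  1  2  3  0  1  2  0  1  2  3  0  1  2
Stack A: G(11) = 1.
Stack B: G(23) = 2.
Stack C: G(7) = 0.
Combined Grundy value = 1 ⊕ 2 ⊕ 0 = 3.
A winning move leaves total XOR = 0, i.e. changes one component's Grundy value g to g ⊕ X where X is the current total.
Stack A: need g' = 1⊕3 = 2. Options: 11−1→G=0, 11−2→G=2, 11−6→G=2, 11−8→G=0, 11−9→G=2. Hits: 3.
Stack B: need g' = 2⊕3 = 1. Options: 23−1→G=1, 23−2→G=0, 23−6→G=0, 23−8→G=1, 23−9→G=0. Hits: 2.
Stack C: need g' = 0⊕3 = 3. Options: 7−1→G=3, 7−2→G=2, 7−6→G=1. Hits: 1.

6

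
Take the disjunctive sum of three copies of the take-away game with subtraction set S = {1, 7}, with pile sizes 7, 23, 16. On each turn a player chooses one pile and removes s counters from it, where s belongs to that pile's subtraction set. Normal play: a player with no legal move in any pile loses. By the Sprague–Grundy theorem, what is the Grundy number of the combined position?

0

All piles use S = {1, 7}:
G(0) = 0
G(1) = mex{0} = 1
G(2) = mex{1} = 0
G(3) = mex{0} = 1
G(4) = mex{1} = 0
G(5) = mex{0} = 1
G(6) = mex{1} = 0
G(7) = mex{0,0} = 1
G(8) = mex{1,1} = 0
G(9) = mex{0,0} = 1
G(10) = mex{1,1} = 0
G(11) = mex{0,0} = 1
G(12) = mex{1,1} = 0
G(13) = mex{0,0} = 1
G(14) = mex{1,1} = 0
G(15) = mex{0,0} = 1
G(16) = mex{1,1} = 0
G(17) = mex{0,0} = 1
G(18) = mex{1,1} = 0
G(19) = mex{0,0} = 1
G(20) = mex{1,1} = 0
G(21) = mex{0,0} = 1
G(22) = mex{1,1} = 0
G(23) = mex{0,0} = 1
Pile A: G(7) = 1.
Pile B: G(23) = 1.
Pile C: G(16) = 0.
Combined Grundy value = 1 ⊕ 1 ⊕ 0 = 0.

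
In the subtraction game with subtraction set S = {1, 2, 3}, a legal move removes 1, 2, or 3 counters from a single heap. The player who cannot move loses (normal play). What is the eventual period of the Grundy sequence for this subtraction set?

4

G(0) = 0
G(1) = mex{0} = 1
G(2) = mex{1,0} = 2
G(3) = mex{2,1,0} = 3
G(4) = mex{3,2,1} = 0
G(5) = mex{0,3,2} = 1
G(6) = mex{1,0,3} = 2
G(7) = mex{2,1,0} = 3
G(8) = mex{3,2,1} = 0
G(9) = mex{0,3,2} = 1
G(10) = mex{1,0,3} = 2
G(11) = mex{2,1,0} = 3
G(12) = mex{3,2,1} = 0
G(13) = mex{0,3,2} = 1
G(14) = mex{1,0,3} = 2
G(n+4) = G(n) holds for n = 0,…,2 (a full window of length max(S) = 3), so the sequence is purely periodic with period 4.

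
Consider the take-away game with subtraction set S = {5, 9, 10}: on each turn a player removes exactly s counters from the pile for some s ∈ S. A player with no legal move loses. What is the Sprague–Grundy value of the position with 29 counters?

n :  0  1  2  3  4  5  6  7  8  9 10 11 12 13 14 15 16 17 18 19 20 21 22 23 24 25 26 27 28 29
G :  0  0  0  0  0  1  1  1  1  1  2  2  2  2  2  0  0  0  0  0  1  1  1  1  1  2  2  2  2  2

2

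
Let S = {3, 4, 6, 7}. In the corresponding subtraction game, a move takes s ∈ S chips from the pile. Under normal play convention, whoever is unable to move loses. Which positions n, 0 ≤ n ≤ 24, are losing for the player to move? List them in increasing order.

n :  0  1  2  3  4  5  6  7  8  9 10 11 12 13 14 15 16 17 18 19 20 21 22 23 24
G :  0  0  0  1  1  1  2  2  2  3  0  0  0  1  1  1  2  2  2  3  0  0  0  1  1
P-positions are exactly the n with G(n) = 0.

0, 1, 2, 10, 11, 12, 20, 21, 22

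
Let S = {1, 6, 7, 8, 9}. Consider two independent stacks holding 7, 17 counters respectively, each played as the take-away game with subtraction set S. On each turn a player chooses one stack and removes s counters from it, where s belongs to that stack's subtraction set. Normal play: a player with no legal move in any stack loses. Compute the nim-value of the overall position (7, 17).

2

All stacks use S = {1, 6, 7, 8, 9}:
n :  0  1  2  3  4  5  6  7  8  9 10 11 12 13 14 15 16 17
G :  0  1  0  1  0  1  2  3  2  3  2  3  4  5  0  1  0  1
Stack A: G(7) = 3.
Stack B: G(17) = 1.
Combined Grundy value = 3 ⊕ 1 = 2.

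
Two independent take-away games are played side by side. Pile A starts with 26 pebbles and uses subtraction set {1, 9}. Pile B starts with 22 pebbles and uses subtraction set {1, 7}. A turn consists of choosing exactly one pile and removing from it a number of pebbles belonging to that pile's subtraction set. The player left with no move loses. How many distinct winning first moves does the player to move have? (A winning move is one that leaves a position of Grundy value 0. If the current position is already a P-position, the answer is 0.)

Pile A, S = {1, 9}:
n :  0  1  2  3  4  5  6  7  8  9 10 11 12 13 14 15 16 17 18 19 20 21 22 23 24 25 26
G :  0  1  0  1  0  1  0  1  0  1  0  1  0  1  0  1  0  1  0  1  0  1  0  1  0  1  0
G_A(26) = 0.
Pile B, S = {1, 7}:
G(0) = 0
G(1) = mex{0} = 1
G(2) = mex{1} = 0
G(3) = mex{0} = 1
G(4) = mex{1} = 0
G(5) = mex{0} = 1
G(6) = mex{1} = 0
G(7) = mex{0,0} = 1
G(8) = mex{1,1} = 0
G(9) = mex{0,0} = 1
G(10) = mex{1,1} = 0
G(11) = mex{0,0} = 1
G(12) = mex{1,1} = 0
G(13) = mex{0,0} = 1
G(14) = mex{1,1} = 0
G(15) = mex{0,0} = 1
G(16) = mex{1,1} = 0
G(17) = mex{0,0} = 1
G(18) = mex{1,1} = 0
G(19) = mex{0,0} = 1
G(20) = mex{1,1} = 0
G(21) = mex{0,0} = 1
G(22) = mex{1,1} = 0
G_B(22) = 0.
Combined Grundy value = 0 ⊕ 0 = 0.
A winning move leaves total XOR = 0, i.e. changes one component's Grundy value g to g ⊕ X where X is the current total.
Pile A: target g' = 0⊕0 = 0, but every legal move changes the Grundy value (mex property), so 0 moves.
Pile B: target g' = 0⊕0 = 0, but every legal move changes the Grundy value (mex property), so 0 moves.

0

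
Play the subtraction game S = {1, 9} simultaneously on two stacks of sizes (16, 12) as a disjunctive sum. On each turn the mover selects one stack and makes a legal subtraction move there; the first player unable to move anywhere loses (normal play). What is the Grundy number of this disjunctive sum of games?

All stacks use S = {1, 9}:
n :  0  1  2  3  4  5  6  7  8  9 10 11 12 13 14 15 16
G :  0  1  0  1  0  1  0  1  0  1  0  1  0  1  0  1  0
Stack A: G(16) = 0.
Stack B: G(12) = 0.
Combined Grundy value = 0 ⊕ 0 = 0.

0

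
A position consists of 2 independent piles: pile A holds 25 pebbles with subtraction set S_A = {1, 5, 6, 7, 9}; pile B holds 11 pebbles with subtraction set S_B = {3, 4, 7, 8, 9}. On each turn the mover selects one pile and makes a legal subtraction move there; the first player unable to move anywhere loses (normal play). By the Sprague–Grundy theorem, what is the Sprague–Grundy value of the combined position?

2

Pile A, S = {1, 5, 6, 7, 9}:
G(0) = 0
G(1) = mex{0} = 1
G(2) = mex{1} = 0
G(3) = mex{0} = 1
G(4) = mex{1} = 0
G(5) = mex{0,0} = 1
G(6) = mex{1,1,0} = 2
G(7) = mex{2,0,1,0} = 3
G(8) = mex{3,1,0,1} = 2
G(9) = mex{2,0,1,0,0} = 3
G(10) = mex{3,1,0,1,1} = 2
G(11) = mex{2,2,1,0,0} = 3
G(12) = mex{3,3,2,1,1} = 0
G(13) = mex{0,2,3,2,0} = 1
G(14) = mex{1,3,2,3,1} = 0
G(15) = mex{0,2,3,2,2} = 1
G(16) = mex{1,3,2,3,3} = 0
G(17) = mex{0,0,3,2,2} = 1
G(18) = mex{1,1,0,3,3} = 2
G(19) = mex{2,0,1,0,2} = 3
G(20) = mex{3,1,0,1,3} = 2
G(21) = mex{2,0,1,0,0} = 3
G(22) = mex{3,1,0,1,1} = 2
G(23) = mex{2,2,1,0,0} = 3
G(24) = mex{3,3,2,1,1} = 0
G(25) = mex{0,2,3,2,0} = 1
G_A(25) = 1.
Pile B, S = {3, 4, 7, 8, 9}:
n :  0  1  2  3  4  5  6  7  8  9 10 11
G :  0  0  0  1  1  1  2  2  2  3  3  3
G_B(11) = 3.
Combined Grundy value = 1 ⊕ 3 = 2.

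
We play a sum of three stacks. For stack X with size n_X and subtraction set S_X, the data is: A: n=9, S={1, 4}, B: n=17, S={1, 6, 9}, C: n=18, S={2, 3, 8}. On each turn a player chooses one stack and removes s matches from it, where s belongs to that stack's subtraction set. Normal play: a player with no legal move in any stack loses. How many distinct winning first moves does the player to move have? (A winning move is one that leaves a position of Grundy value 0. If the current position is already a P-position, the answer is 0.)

1

Stack A, S = {1, 4}:
G(0) = 0
G(1) = mex{0} = 1
G(2) = mex{1} = 0
G(3) = mex{0} = 1
G(4) = mex{1,0} = 2
G(5) = mex{2,1} = 0
G(6) = mex{0,0} = 1
G(7) = mex{1,1} = 0
G(8) = mex{0,2} = 1
G(9) = mex{1,0} = 2
G_A(9) = 2.
Stack B, S = {1, 6, 9}:
n :  0  1  2  3  4  5  6  7  8  9 10 11 12 13 14 15 16 17
G :  0  1  0  1  0  1  2  0  1  2  3  2  0  1  0  1  2  0
G_B(17) = 0.
Stack C, S = {2, 3, 8}:
G(0) = 0
G(1) = mex{} = 0
G(2) = mex{0} = 1
G(3) = mex{0,0} = 1
G(4) = mex{1,0} = 2
G(5) = mex{1,1} = 0
G(6) = mex{2,1} = 0
G(7) = mex{0,2} = 1
G(8) = mex{0,0,0} = 1
G(9) = mex{1,0,0} = 2
G(10) = mex{1,1,1} = 0
G(11) = mex{2,1,1} = 0
G(12) = mex{0,2,2} = 1
G(13) = mex{0,0,0} = 1
G(14) = mex{1,0,0} = 2
G(15) = mex{1,1,1} = 0
G(16) = mex{2,1,1} = 0
G(17) = mex{0,2,2} = 1
G(18) = mex{0,0,0} = 1
G_C(18) = 1.
Combined Grundy value = 2 ⊕ 0 ⊕ 1 = 3.
A winning move leaves total XOR = 0, i.e. changes one component's Grundy value g to g ⊕ X where X is the current total.
Stack A: need g' = 2⊕3 = 1. Options: 9−1→G=1, 9−4→G=0. Hits: 1.
Stack B: need g' = 0⊕3 = 3. Options: 17−1→G=2, 17−6→G=2, 17−9→G=1. Hits: 0.
Stack C: need g' = 1⊕3 = 2. Options: 18−2→G=0, 18−3→G=0, 18−8→G=0. Hits: 0.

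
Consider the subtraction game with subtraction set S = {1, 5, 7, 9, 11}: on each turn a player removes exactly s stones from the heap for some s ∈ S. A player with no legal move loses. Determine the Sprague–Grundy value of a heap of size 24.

G(0) = 0
G(1) = mex{0} = 1
G(2) = mex{1} = 0
G(3) = mex{0} = 1
G(4) = mex{1} = 0
G(5) = mex{0,0} = 1
G(6) = mex{1,1} = 0
G(7) = mex{0,0,0} = 1
G(8) = mex{1,1,1} = 0
G(9) = mex{0,0,0,0} = 1
G(10) = mex{1,1,1,1} = 0
G(11) = mex{0,0,0,0,0} = 1
G(12) = mex{1,1,1,1,1} = 0
G(13) = mex{0,0,0,0,0} = 1
G(14) = mex{1,1,1,1,1} = 0
G(15) = mex{0,0,0,0,0} = 1
G(16) = mex{1,1,1,1,1} = 0
G(17) = mex{0,0,0,0,0} = 1
G(18) = mex{1,1,1,1,1} = 0
G(19) = mex{0,0,0,0,0} = 1
G(20) = mex{1,1,1,1,1} = 0
G(21) = mex{0,0,0,0,0} = 1
G(22) = mex{1,1,1,1,1} = 0
G(23) = mex{0,0,0,0,0} = 1
G(24) = mex{1,1,1,1,1} = 0

0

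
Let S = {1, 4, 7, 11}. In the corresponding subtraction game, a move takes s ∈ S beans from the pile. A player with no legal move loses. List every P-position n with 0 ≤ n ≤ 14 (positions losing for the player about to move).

0, 2, 5, 8, 10

n :  0  1  2  3  4  5  6  7  8  9 10 11 12 13 14
G :  0  1  0  1  2  0  1  2  0  1  0  1  2  3  4
P-positions are exactly the n with G(n) = 0.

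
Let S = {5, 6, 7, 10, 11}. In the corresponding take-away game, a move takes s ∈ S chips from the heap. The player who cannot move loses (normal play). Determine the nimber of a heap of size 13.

2

n :  0  1  2  3  4  5  6  7  8  9 10 11 12 13
G :  0  0  0  0  0  1  1  1  1  1  2  2  2  2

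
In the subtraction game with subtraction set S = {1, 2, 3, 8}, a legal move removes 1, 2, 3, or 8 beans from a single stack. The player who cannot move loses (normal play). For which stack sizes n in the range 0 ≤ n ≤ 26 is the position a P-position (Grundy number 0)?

0, 4, 9, 13, 18, 22

n :  0  1  2  3  4  5  6  7  8  9 10 11 12 13 14 15 16 17 18 19 20 21 22 23 24 25 26
G :  0  1  2  3  0  1  2  3  4  0  1  2  3  0  1  2  3  4  0  1  2  3  0  1  2  3  4
P-positions are exactly the n with G(n) = 0.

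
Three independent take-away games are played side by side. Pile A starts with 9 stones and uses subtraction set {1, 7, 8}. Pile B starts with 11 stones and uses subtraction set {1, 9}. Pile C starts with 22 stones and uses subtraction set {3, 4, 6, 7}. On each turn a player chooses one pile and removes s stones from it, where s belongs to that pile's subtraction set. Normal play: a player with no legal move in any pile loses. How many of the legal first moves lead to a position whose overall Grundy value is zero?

3

Pile A, S = {1, 7, 8}:
G(0) = 0
G(1) = mex{0} = 1
G(2) = mex{1} = 0
G(3) = mex{0} = 1
G(4) = mex{1} = 0
G(5) = mex{0} = 1
G(6) = mex{1} = 0
G(7) = mex{0,0} = 1
G(8) = mex{1,1,0} = 2
G(9) = mex{2,0,1} = 3
G_A(9) = 3.
Pile B, S = {1, 9}:
G(0) = 0
G(1) = mex{0} = 1
G(2) = mex{1} = 0
G(3) = mex{0} = 1
G(4) = mex{1} = 0
G(5) = mex{0} = 1
G(6) = mex{1} = 0
G(7) = mex{0} = 1
G(8) = mex{1} = 0
G(9) = mex{0,0} = 1
G(10) = mex{1,1} = 0
G(11) = mex{0,0} = 1
G_B(11) = 1.
Pile C, S = {3, 4, 6, 7}:
G(0) = 0
G(1) = mex{} = 0
G(2) = mex{} = 0
G(3) = mex{0} = 1
G(4) = mex{0,0} = 1
G(5) = mex{0,0} = 1
G(6) = mex{1,0,0} = 2
G(7) = mex{1,1,0,0} = 2
G(8) = mex{1,1,0,0} = 2
G(9) = mex{2,1,1,0} = 3
G(10) = mex{2,2,1,1} = 0
G(11) = mex{2,2,1,1} = 0
G(12) = mex{3,2,2,1} = 0
G(13) = mex{0,3,2,2} = 1
G(14) = mex{0,0,2,2} = 1
G(15) = mex{0,0,3,2} = 1
G(16) = mex{1,0,0,3} = 2
G(17) = mex{1,1,0,0} = 2
G(18) = mex{1,1,0,0} = 2
G(19) = mex{2,1,1,0} = 3
G(20) = mex{2,2,1,1} = 0
G(21) = mex{2,2,1,1} = 0
G(22) = mex{3,2,2,1} = 0
G_C(22) = 0.
Combined Grundy value = 3 ⊕ 1 ⊕ 0 = 2.
A winning move leaves total XOR = 0, i.e. changes one component's Grundy value g to g ⊕ X where X is the current total.
Pile A: need g' = 3⊕2 = 1. Options: 9−1→G=2, 9−7→G=0, 9−8→G=1. Hits: 1.
Pile B: need g' = 1⊕2 = 3. Options: 11−1→G=0, 11−9→G=0. Hits: 0.
Pile C: need g' = 0⊕2 = 2. Options: 22−3→G=3, 22−4→G=2, 22−6→G=2, 22−7→G=1. Hits: 2.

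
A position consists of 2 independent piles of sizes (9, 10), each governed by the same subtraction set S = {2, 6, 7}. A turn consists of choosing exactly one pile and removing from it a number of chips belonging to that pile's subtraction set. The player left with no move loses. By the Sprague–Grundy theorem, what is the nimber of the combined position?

All piles use S = {2, 6, 7}:
n :  0  1  2  3  4  5  6  7  8  9 10
G :  0  0  1  1  0  0  1  1  2  0  3
Pile A: G(9) = 0.
Pile B: G(10) = 3.
Combined Grundy value = 0 ⊕ 3 = 3.

3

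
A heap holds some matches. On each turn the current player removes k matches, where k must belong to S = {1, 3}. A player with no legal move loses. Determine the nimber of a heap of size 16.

G(0) = 0
G(1) = mex{0} = 1
G(2) = mex{1} = 0
G(3) = mex{0,0} = 1
G(4) = mex{1,1} = 0
G(5) = mex{0,0} = 1
G(6) = mex{1,1} = 0
G(7) = mex{0,0} = 1
G(8) = mex{1,1} = 0
G(9) = mex{0,0} = 1
G(10) = mex{1,1} = 0
G(11) = mex{0,0} = 1
G(12) = mex{1,1} = 0
G(13) = mex{0,0} = 1
G(14) = mex{1,1} = 0
G(15) = mex{0,0} = 1
G(16) = mex{1,1} = 0

0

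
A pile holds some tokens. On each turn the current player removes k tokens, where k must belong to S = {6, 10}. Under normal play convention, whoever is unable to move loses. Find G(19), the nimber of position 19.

G(0) = 0
G(1) = mex{} = 0
G(2) = mex{} = 0
G(3) = mex{} = 0
G(4) = mex{} = 0
G(5) = mex{} = 0
G(6) = mex{0} = 1
G(7) = mex{0} = 1
G(8) = mex{0} = 1
G(9) = mex{0} = 1
G(10) = mex{0,0} = 1
G(11) = mex{0,0} = 1
G(12) = mex{1,0} = 2
G(13) = mex{1,0} = 2
G(14) = mex{1,0} = 2
G(15) = mex{1,0} = 2
G(16) = mex{1,1} = 0
G(17) = mex{1,1} = 0
G(18) = mex{2,1} = 0
G(19) = mex{2,1} = 0

0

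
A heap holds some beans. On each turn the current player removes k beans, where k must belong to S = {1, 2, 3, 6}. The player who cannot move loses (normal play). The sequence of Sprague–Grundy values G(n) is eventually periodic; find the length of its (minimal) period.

G(0) = 0
G(1) = mex{0} = 1
G(2) = mex{1,0} = 2
G(3) = mex{2,1,0} = 3
G(4) = mex{3,2,1} = 0
G(5) = mex{0,3,2} = 1
G(6) = mex{1,0,3,0} = 2
G(7) = mex{2,1,0,1} = 3
G(8) = mex{3,2,1,2} = 0
G(9) = mex{0,3,2,3} = 1
G(10) = mex{1,0,3,0} = 2
G(11) = mex{2,1,0,1} = 3
G(12) = mex{3,2,1,2} = 0
G(13) = mex{0,3,2,3} = 1
G(14) = mex{1,0,3,0} = 2
G(n+4) = G(n) holds for n = 0,…,5 (a full window of length max(S) = 6), so the sequence is purely periodic with period 4.

4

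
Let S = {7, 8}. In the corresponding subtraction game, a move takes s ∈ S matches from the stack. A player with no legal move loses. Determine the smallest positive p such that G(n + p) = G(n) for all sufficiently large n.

15

G(0) = 0
G(1) = mex{} = 0
G(2) = mex{} = 0
G(3) = mex{} = 0
G(4) = mex{} = 0
G(5) = mex{} = 0
G(6) = mex{} = 0
G(7) = mex{0} = 1
G(8) = mex{0,0} = 1
G(9) = mex{0,0} = 1
G(10) = mex{0,0} = 1
G(11) = mex{0,0} = 1
G(12) = mex{0,0} = 1
G(13) = mex{0,0} = 1
G(14) = mex{1,0} = 2
G(15) = mex{1,1} = 0
G(16) = mex{1,1} = 0
G(17) = mex{1,1} = 0
G(18) = mex{1,1} = 0
G(19) = mex{1,1} = 0
G(20) = mex{1,1} = 0
G(21) = mex{2,1} = 0
G(22) = mex{0,2} = 1
G(23) = mex{0,0} = 1
G(24) = mex{0,0} = 1
G(25) = mex{0,0} = 1
G(26) = mex{0,0} = 1
G(27) = mex{0,0} = 1
G(28) = mex{0,0} = 1
G(29) = mex{1,0} = 2
G(30) = mex{1,1} = 0
G(31) = mex{1,1} = 0
G(n+15) = G(n) holds for n = 0,…,7 (a full window of length max(S) = 8), so the sequence is purely periodic with period 15.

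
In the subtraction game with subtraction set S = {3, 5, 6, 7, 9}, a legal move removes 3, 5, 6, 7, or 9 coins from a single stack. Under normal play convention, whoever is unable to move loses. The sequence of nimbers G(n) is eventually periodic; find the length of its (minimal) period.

n :  0  1  2  3  4  5  6  7  8  9 10 11 12 13 14 15 16 17 18 19 20 21 22 23 24 25
G :  0  0  0  1  1  1  2  2  2  3  3  3  0  0  0  1  1  1  2  2  2  3  3  3  0  0
G(n+12) = G(n) holds for n = 0,…,8 (a full window of length max(S) = 9), so the sequence is purely periodic with period 12.

12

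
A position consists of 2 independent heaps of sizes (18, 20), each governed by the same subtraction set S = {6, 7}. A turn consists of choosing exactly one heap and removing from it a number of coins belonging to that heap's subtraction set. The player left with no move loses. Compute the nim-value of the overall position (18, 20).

All heaps use S = {6, 7}:
n :  0  1  2  3  4  5  6  7  8  9 10 11 12 13 14 15 16 17 18 19 20
G :  0  0  0  0  0  0  1  1  1  1  1  1  2  0  0  0  0  0  0  1  1
Heap A: G(18) = 0.
Heap B: G(20) = 1.
Combined Grundy value = 0 ⊕ 1 = 1.

1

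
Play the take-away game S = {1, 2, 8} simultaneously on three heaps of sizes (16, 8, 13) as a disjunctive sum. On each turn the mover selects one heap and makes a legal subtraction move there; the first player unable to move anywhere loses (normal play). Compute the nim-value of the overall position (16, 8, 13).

All heaps use S = {1, 2, 8}:
n :  0  1  2  3  4  5  6  7  8  9 10 11 12 13 14 15 16
G :  0  1  2  0  1  2  0  1  2  0  1  2  0  1  2  0  1
Heap A: G(16) = 1.
Heap B: G(8) = 2.
Heap C: G(13) = 1.
Combined Grundy value = 1 ⊕ 2 ⊕ 1 = 2.

2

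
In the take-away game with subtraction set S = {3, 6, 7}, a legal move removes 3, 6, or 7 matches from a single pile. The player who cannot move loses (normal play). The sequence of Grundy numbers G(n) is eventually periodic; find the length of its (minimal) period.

G(0) = 0
G(1) = mex{} = 0
G(2) = mex{} = 0
G(3) = mex{0} = 1
G(4) = mex{0} = 1
G(5) = mex{0} = 1
G(6) = mex{1,0} = 2
G(7) = mex{1,0,0} = 2
G(8) = mex{1,0,0} = 2
G(9) = mex{2,1,0} = 3
G(10) = mex{2,1,1} = 0
G(11) = mex{2,1,1} = 0
G(12) = mex{3,2,1} = 0
G(13) = mex{0,2,2} = 1
G(14) = mex{0,2,2} = 1
G(15) = mex{0,3,2} = 1
G(16) = mex{1,0,3} = 2
G(17) = mex{1,0,0} = 2
G(18) = mex{1,0,0} = 2
G(19) = mex{2,1,0} = 3
G(20) = mex{2,1,1} = 0
G(21) = mex{2,1,1} = 0
G(n+10) = G(n) holds for n = 0,…,6 (a full window of length max(S) = 7), so the sequence is purely periodic with period 10.

10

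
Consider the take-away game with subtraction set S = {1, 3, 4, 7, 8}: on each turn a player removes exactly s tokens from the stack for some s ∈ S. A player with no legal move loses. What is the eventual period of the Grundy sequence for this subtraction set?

11

G(0) = 0
G(1) = mex{0} = 1
G(2) = mex{1} = 0
G(3) = mex{0,0} = 1
G(4) = mex{1,1,0} = 2
G(5) = mex{2,0,1} = 3
G(6) = mex{3,1,0} = 2
G(7) = mex{2,2,1,0} = 3
G(8) = mex{3,3,2,1,0} = 4
G(9) = mex{4,2,3,0,1} = 5
G(10) = mex{5,3,2,1,0} = 4
G(11) = mex{4,4,3,2,1} = 0
G(12) = mex{0,5,4,3,2} = 1
G(13) = mex{1,4,5,2,3} = 0
G(14) = mex{0,0,4,3,2} = 1
G(15) = mex{1,1,0,4,3} = 2
G(16) = mex{2,0,1,5,4} = 3
G(17) = mex{3,1,0,4,5} = 2
G(18) = mex{2,2,1,0,4} = 3
G(19) = mex{3,3,2,1,0} = 4
G(20) = mex{4,2,3,0,1} = 5
G(21) = mex{5,3,2,1,0} = 4
G(22) = mex{4,4,3,2,1} = 0
G(23) = mex{0,5,4,3,2} = 1
G(n+11) = G(n) holds for n = 0,…,7 (a full window of length max(S) = 8), so the sequence is purely periodic with period 11.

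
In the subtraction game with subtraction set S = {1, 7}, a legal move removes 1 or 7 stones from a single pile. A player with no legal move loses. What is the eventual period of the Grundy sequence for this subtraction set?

n :  0  1  2  3  4  5  6  7  8  9 10 11 12 13 14
G :  0  1  0  1  0  1  0  1  0  1  0  1  0  1  0
G(n+2) = G(n) holds for n = 0,…,6 (a full window of length max(S) = 7), so the sequence is purely periodic with period 2.

2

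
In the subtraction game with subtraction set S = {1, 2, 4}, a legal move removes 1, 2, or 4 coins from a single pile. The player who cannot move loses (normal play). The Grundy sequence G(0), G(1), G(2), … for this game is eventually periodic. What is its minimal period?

3

G(0) = 0
G(1) = mex{0} = 1
G(2) = mex{1,0} = 2
G(3) = mex{2,1} = 0
G(4) = mex{0,2,0} = 1
G(5) = mex{1,0,1} = 2
G(6) = mex{2,1,2} = 0
G(7) = mex{0,2,0} = 1
G(8) = mex{1,0,1} = 2
G(9) = mex{2,1,2} = 0
G(10) = mex{0,2,0} = 1
G(11) = mex{1,0,1} = 2
G(12) = mex{2,1,2} = 0
G(13) = mex{0,2,0} = 1
G(14) = mex{1,0,1} = 2
G(n+3) = G(n) holds for n = 0,…,3 (a full window of length max(S) = 4), so the sequence is purely periodic with period 3.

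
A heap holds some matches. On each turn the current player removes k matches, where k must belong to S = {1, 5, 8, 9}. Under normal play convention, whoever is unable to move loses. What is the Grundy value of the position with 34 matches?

n :  0  1  2  3  4  5  6  7  8  9 10 11 12 13 14 15 16 17 18 19 20 21 22 23 24 25 26 27 28 29 30 31 32 33 34
G :  0  1  0  1  0  1  0  1  2  3  2  3  2  3  2  3  0  1  0  1  0  1  0  1  2  3  2  3  2  3  2  3  0  1  0

0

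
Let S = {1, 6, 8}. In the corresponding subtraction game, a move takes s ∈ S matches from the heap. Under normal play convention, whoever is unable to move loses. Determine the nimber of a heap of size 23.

n :  0  1  2  3  4  5  6  7  8  9 10 11 12 13 14 15 16 17 18 19 20 21 22 23
G :  0  1  0  1  0  1  2  0  1  0  1  0  1  2  0  1  0  1  0  1  2  0  1  0

0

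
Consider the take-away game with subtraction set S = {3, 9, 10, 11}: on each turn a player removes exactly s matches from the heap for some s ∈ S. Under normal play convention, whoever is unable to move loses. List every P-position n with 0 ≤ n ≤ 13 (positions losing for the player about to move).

n :  0  1  2  3  4  5  6  7  8  9 10 11 12 13
G :  0  0  0  1  1  1  0  0  0  1  1  1  2  2
P-positions are exactly the n with G(n) = 0.

0, 1, 2, 6, 7, 8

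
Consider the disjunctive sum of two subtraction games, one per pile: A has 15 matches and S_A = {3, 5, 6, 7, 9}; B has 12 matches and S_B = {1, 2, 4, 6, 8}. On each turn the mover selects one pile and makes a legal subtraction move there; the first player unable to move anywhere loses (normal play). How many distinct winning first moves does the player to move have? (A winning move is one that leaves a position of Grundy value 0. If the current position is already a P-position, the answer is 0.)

4

Pile A, S = {3, 5, 6, 7, 9}:
G(0) = 0
G(1) = mex{} = 0
G(2) = mex{} = 0
G(3) = mex{0} = 1
G(4) = mex{0} = 1
G(5) = mex{0,0} = 1
G(6) = mex{1,0,0} = 2
G(7) = mex{1,0,0,0} = 2
G(8) = mex{1,1,0,0} = 2
G(9) = mex{2,1,1,0,0} = 3
G(10) = mex{2,1,1,1,0} = 3
G(11) = mex{2,2,1,1,0} = 3
G(12) = mex{3,2,2,1,1} = 0
G(13) = mex{3,2,2,2,1} = 0
G(14) = mex{3,3,2,2,1} = 0
G(15) = mex{0,3,3,2,2} = 1
G_A(15) = 1.
Pile B, S = {1, 2, 4, 6, 8}:
n :  0  1  2  3  4  5  6  7  8  9 10 11 12
G :  0  1  2  0  1  2  3  4  5  3  0  1  2
G_B(12) = 2.
Combined Grundy value = 1 ⊕ 2 = 3.
A winning move leaves total XOR = 0, i.e. changes one component's Grundy value g to g ⊕ X where X is the current total.
Pile A: need g' = 1⊕3 = 2. Options: 15−3→G=0, 15−5→G=3, 15−6→G=3, 15−7→G=2, 15−9→G=2. Hits: 2.
Pile B: need g' = 2⊕3 = 1. Options: 12−1→G=1, 12−2→G=0, 12−4→G=5, 12−6→G=3, 12−8→G=1. Hits: 2.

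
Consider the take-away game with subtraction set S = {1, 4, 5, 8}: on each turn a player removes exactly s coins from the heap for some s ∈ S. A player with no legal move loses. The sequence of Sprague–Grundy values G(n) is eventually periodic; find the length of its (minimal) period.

n :  0  1  2  3  4  5  6  7  8  9 10 11 12 13 14 15 16 17 18 19
G :  0  1  0  1  2  3  2  3  4  0  1  0  1  2  3  2  3  4  0  1
G(n+9) = G(n) holds for n = 0,…,7 (a full window of length max(S) = 8), so the sequence is purely periodic with period 9.

9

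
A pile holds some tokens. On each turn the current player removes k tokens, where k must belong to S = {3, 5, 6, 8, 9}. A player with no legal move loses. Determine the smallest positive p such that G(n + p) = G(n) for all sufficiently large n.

n :  0  1  2  3  4  5  6  7  8  9 10 11 12 13 14 15 16 17 18 19 20 21 22 23 24 25
G :  0  0  0  1  1  1  2  2  2  3  3  3  0  0  0  1  1  1  2  2  2  3  3  3  0  0
G(n+12) = G(n) holds for n = 0,…,8 (a full window of length max(S) = 9), so the sequence is purely periodic with period 12.

12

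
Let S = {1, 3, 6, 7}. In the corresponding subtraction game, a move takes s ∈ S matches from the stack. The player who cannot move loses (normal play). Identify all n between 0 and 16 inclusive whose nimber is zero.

0, 2, 4, 12, 14, 16

G(0) = 0
G(1) = mex{0} = 1
G(2) = mex{1} = 0
G(3) = mex{0,0} = 1
G(4) = mex{1,1} = 0
G(5) = mex{0,0} = 1
G(6) = mex{1,1,0} = 2
G(7) = mex{2,0,1,0} = 3
G(8) = mex{3,1,0,1} = 2
G(9) = mex{2,2,1,0} = 3
G(10) = mex{3,3,0,1} = 2
G(11) = mex{2,2,1,0} = 3
G(12) = mex{3,3,2,1} = 0
G(13) = mex{0,2,3,2} = 1
G(14) = mex{1,3,2,3} = 0
G(15) = mex{0,0,3,2} = 1
G(16) = mex{1,1,2,3} = 0
P-positions are exactly the n with G(n) = 0.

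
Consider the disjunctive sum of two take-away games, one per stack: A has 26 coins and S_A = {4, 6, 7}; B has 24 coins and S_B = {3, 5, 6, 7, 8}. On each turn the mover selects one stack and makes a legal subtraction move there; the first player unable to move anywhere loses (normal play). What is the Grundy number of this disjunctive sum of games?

Stack A, S = {4, 6, 7}:
n :  0  1  2  3  4  5  6  7  8  9 10 11 12 13 14 15 16 17 18 19 20 21 22 23 24 25 26
G :  0  0  0  0  1  1  1  1  2  2  2  0  0  0  0  1  1  1  1  2  2  2  0  0  0  0  1
G_A(26) = 1.
Stack B, S = {3, 5, 6, 7, 8}:
n :  0  1  2  3  4  5  6  7  8  9 10 11 12 13 14 15 16 17 18 19 20 21 22 23 24
G :  0  0  0  1  1  1  2  2  2  3  3  0  0  0  1  1  1  2  2  2  3  3  0  0  0
G_B(24) = 0.
Combined Grundy value = 1 ⊕ 0 = 1.

1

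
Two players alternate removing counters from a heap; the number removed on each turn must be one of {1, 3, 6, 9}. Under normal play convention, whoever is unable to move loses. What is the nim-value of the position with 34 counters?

2

G(0) = 0
G(1) = mex{0} = 1
G(2) = mex{1} = 0
G(3) = mex{0,0} = 1
G(4) = mex{1,1} = 0
G(5) = mex{0,0} = 1
G(6) = mex{1,1,0} = 2
G(7) = mex{2,0,1} = 3
G(8) = mex{3,1,0} = 2
G(9) = mex{2,2,1,0} = 3
G(10) = mex{3,3,0,1} = 2
G(11) = mex{2,2,1,0} = 3
G(12) = mex{3,3,2,1} = 0
G(13) = mex{0,2,3,0} = 1
G(14) = mex{1,3,2,1} = 0
G(15) = mex{0,0,3,2} = 1
G(16) = mex{1,1,2,3} = 0
G(17) = mex{0,0,3,2} = 1
G(18) = mex{1,1,0,3} = 2
G(19) = mex{2,0,1,2} = 3
G(20) = mex{3,1,0,3} = 2
G(21) = mex{2,2,1,0} = 3
G(22) = mex{3,3,0,1} = 2
G(23) = mex{2,2,1,0} = 3
G(24) = mex{3,3,2,1} = 0
G(25) = mex{0,2,3,0} = 1
G(26) = mex{1,3,2,1} = 0
G(27) = mex{0,0,3,2} = 1
G(28) = mex{1,1,2,3} = 0
G(29) = mex{0,0,3,2} = 1
G(30) = mex{1,1,0,3} = 2
G(31) = mex{2,0,1,2} = 3
G(32) = mex{3,1,0,3} = 2
G(33) = mex{2,2,1,0} = 3
G(34) = mex{3,3,0,1} = 2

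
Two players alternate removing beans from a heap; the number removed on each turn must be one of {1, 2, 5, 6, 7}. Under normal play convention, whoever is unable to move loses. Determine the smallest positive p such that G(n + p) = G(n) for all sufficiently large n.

11

n :  0  1  2  3  4  5  6  7  8  9 10 11 12 13 14 15 16 17 18 19 20 21 22 23
G :  0  1  2  0  1  2  3  4  5  3  4  0  1  2  0  1  2  3  4  5  3  4  0  1
G(n+11) = G(n) holds for n = 0,…,6 (a full window of length max(S) = 7), so the sequence is purely periodic with period 11.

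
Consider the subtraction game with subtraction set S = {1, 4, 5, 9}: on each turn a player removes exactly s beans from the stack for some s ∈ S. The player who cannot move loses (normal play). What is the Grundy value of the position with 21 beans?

3

G(0) = 0
G(1) = mex{0} = 1
G(2) = mex{1} = 0
G(3) = mex{0} = 1
G(4) = mex{1,0} = 2
G(5) = mex{2,1,0} = 3
G(6) = mex{3,0,1} = 2
G(7) = mex{2,1,0} = 3
G(8) = mex{3,2,1} = 0
G(9) = mex{0,3,2,0} = 1
G(10) = mex{1,2,3,1} = 0
G(11) = mex{0,3,2,0} = 1
G(12) = mex{1,0,3,1} = 2
G(13) = mex{2,1,0,2} = 3
G(14) = mex{3,0,1,3} = 2
G(15) = mex{2,1,0,2} = 3
G(16) = mex{3,2,1,3} = 0
G(17) = mex{0,3,2,0} = 1
G(18) = mex{1,2,3,1} = 0
G(19) = mex{0,3,2,0} = 1
G(20) = mex{1,0,3,1} = 2
G(21) = mex{2,1,0,2} = 3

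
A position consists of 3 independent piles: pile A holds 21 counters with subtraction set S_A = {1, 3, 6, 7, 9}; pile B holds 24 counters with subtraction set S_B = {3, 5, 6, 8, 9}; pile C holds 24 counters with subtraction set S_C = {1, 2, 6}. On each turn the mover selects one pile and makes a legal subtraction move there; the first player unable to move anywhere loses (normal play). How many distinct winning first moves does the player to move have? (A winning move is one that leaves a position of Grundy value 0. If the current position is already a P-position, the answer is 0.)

Pile A, S = {1, 3, 6, 7, 9}:
G(0) = 0
G(1) = mex{0} = 1
G(2) = mex{1} = 0
G(3) = mex{0,0} = 1
G(4) = mex{1,1} = 0
G(5) = mex{0,0} = 1
G(6) = mex{1,1,0} = 2
G(7) = mex{2,0,1,0} = 3
G(8) = mex{3,1,0,1} = 2
G(9) = mex{2,2,1,0,0} = 3
G(10) = mex{3,3,0,1,1} = 2
G(11) = mex{2,2,1,0,0} = 3
G(12) = mex{3,3,2,1,1} = 0
G(13) = mex{0,2,3,2,0} = 1
G(14) = mex{1,3,2,3,1} = 0
G(15) = mex{0,0,3,2,2} = 1
G(16) = mex{1,1,2,3,3} = 0
G(17) = mex{0,0,3,2,2} = 1
G(18) = mex{1,1,0,3,3} = 2
G(19) = mex{2,0,1,0,2} = 3
G(20) = mex{3,1,0,1,3} = 2
G(21) = mex{2,2,1,0,0} = 3
G_A(21) = 3.
Pile B, S = {3, 5, 6, 8, 9}:
G(0) = 0
G(1) = mex{} = 0
G(2) = mex{} = 0
G(3) = mex{0} = 1
G(4) = mex{0} = 1
G(5) = mex{0,0} = 1
G(6) = mex{1,0,0} = 2
G(7) = mex{1,0,0} = 2
G(8) = mex{1,1,0,0} = 2
G(9) = mex{2,1,1,0,0} = 3
G(10) = mex{2,1,1,0,0} = 3
G(11) = mex{2,2,1,1,0} = 3
G(12) = mex{3,2,2,1,1} = 0
G(13) = mex{3,2,2,1,1} = 0
G(14) = mex{3,3,2,2,1} = 0
G(15) = mex{0,3,3,2,2} = 1
G(16) = mex{0,3,3,2,2} = 1
G(17) = mex{0,0,3,3,2} = 1
G(18) = mex{1,0,0,3,3} = 2
G(19) = mex{1,0,0,3,3} = 2
G(20) = mex{1,1,0,0,3} = 2
G(21) = mex{2,1,1,0,0} = 3
G(22) = mex{2,1,1,0,0} = 3
G(23) = mex{2,2,1,1,0} = 3
G(24) = mex{3,2,2,1,1} = 0
G_B(24) = 0.
Pile C, S = {1, 2, 6}:
G(0) = 0
G(1) = mex{0} = 1
G(2) = mex{1,0} = 2
G(3) = mex{2,1} = 0
G(4) = mex{0,2} = 1
G(5) = mex{1,0} = 2
G(6) = mex{2,1,0} = 3
G(7) = mex{3,2,1} = 0
G(8) = mex{0,3,2} = 1
G(9) = mex{1,0,0} = 2
G(10) = mex{2,1,1} = 0
G(11) = mex{0,2,2} = 1
G(12) = mex{1,0,3} = 2
G(13) = mex{2,1,0} = 3
G(14) = mex{3,2,1} = 0
G(15) = mex{0,3,2} = 1
G(16) = mex{1,0,0} = 2
G(17) = mex{2,1,1} = 0
G(18) = mex{0,2,2} = 1
G(19) = mex{1,0,3} = 2
G(20) = mex{2,1,0} = 3
G(21) = mex{3,2,1} = 0
G(22) = mex{0,3,2} = 1
G(23) = mex{1,0,0} = 2
G(24) = mex{2,1,1} = 0
G_C(24) = 0.
Combined Grundy value = 3 ⊕ 0 ⊕ 0 = 3.
A winning move leaves total XOR = 0, i.e. changes one component's Grundy value g to g ⊕ X where X is the current total.
Pile A: need g' = 3⊕3 = 0. Options: 21−1→G=2, 21−3→G=2, 21−6→G=1, 21−7→G=0, 21−9→G=0. Hits: 2.
Pile B: need g' = 0⊕3 = 3. Options: 24−3→G=3, 24−5→G=2, 24−6→G=2, 24−8→G=1, 24−9→G=1. Hits: 1.
Pile C: need g' = 0⊕3 = 3. Options: 24−1→G=2, 24−2→G=1, 24−6→G=1. Hits: 0.

3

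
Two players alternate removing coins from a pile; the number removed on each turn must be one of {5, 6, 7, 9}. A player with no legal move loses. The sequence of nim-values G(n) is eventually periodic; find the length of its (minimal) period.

14

G(0) = 0
G(1) = mex{} = 0
G(2) = mex{} = 0
G(3) = mex{} = 0
G(4) = mex{} = 0
G(5) = mex{0} = 1
G(6) = mex{0,0} = 1
G(7) = mex{0,0,0} = 1
G(8) = mex{0,0,0} = 1
G(9) = mex{0,0,0,0} = 1
G(10) = mex{1,0,0,0} = 2
G(11) = mex{1,1,0,0} = 2
G(12) = mex{1,1,1,0} = 2
G(13) = mex{1,1,1,0} = 2
G(14) = mex{1,1,1,1} = 0
G(15) = mex{2,1,1,1} = 0
G(16) = mex{2,2,1,1} = 0
G(17) = mex{2,2,2,1} = 0
G(18) = mex{2,2,2,1} = 0
G(19) = mex{0,2,2,2} = 1
G(20) = mex{0,0,2,2} = 1
G(21) = mex{0,0,0,2} = 1
G(22) = mex{0,0,0,2} = 1
G(23) = mex{0,0,0,0} = 1
G(24) = mex{1,0,0,0} = 2
G(25) = mex{1,1,0,0} = 2
G(26) = mex{1,1,1,0} = 2
G(27) = mex{1,1,1,0} = 2
G(28) = mex{1,1,1,1} = 0
G(29) = mex{2,1,1,1} = 0
G(n+14) = G(n) holds for n = 0,…,8 (a full window of length max(S) = 9), so the sequence is purely periodic with period 14.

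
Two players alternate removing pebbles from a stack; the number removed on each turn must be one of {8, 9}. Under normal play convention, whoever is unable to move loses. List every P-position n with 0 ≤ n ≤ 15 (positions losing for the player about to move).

0, 1, 2, 3, 4, 5, 6, 7

G(0) = 0
G(1) = mex{} = 0
G(2) = mex{} = 0
G(3) = mex{} = 0
G(4) = mex{} = 0
G(5) = mex{} = 0
G(6) = mex{} = 0
G(7) = mex{} = 0
G(8) = mex{0} = 1
G(9) = mex{0,0} = 1
G(10) = mex{0,0} = 1
G(11) = mex{0,0} = 1
G(12) = mex{0,0} = 1
G(13) = mex{0,0} = 1
G(14) = mex{0,0} = 1
G(15) = mex{0,0} = 1
P-positions are exactly the n with G(n) = 0.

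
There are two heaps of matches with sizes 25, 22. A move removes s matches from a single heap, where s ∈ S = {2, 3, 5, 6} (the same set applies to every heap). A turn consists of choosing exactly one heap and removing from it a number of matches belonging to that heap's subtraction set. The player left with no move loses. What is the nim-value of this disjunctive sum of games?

3

All heaps use S = {2, 3, 5, 6}:
n :  0  1  2  3  4  5  6  7  8  9 10 11 12 13 14 15 16 17 18 19 20 21 22 23 24 25
G :  0  0  1  1  2  2  3  3  0  0  1  1  2  2  3  3  0  0  1  1  2  2  3  3  0  0
Heap A: G(25) = 0.
Heap B: G(22) = 3.
Combined Grundy value = 0 ⊕ 3 = 3.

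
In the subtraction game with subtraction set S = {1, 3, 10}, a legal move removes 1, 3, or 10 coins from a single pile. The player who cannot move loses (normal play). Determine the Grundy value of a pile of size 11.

n :  0  1  2  3  4  5  6  7  8  9 10 11
G :  0  1  0  1  0  1  0  1  0  1  2  3

3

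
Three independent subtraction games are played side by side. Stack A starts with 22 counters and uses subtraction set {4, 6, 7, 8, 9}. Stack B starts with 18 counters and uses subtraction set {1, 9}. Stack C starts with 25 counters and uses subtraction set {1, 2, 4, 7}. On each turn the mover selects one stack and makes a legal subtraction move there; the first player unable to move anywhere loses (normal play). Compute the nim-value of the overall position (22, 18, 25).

3

Stack A, S = {4, 6, 7, 8, 9}:
n :  0  1  2  3  4  5  6  7  8  9 10 11 12 13 14 15 16 17 18 19 20 21 22
G :  0  0  0  0  1  1  1  1  2  2  2  2  3  0  0  0  0  1  1  1  1  2  2
G_A(22) = 2.
Stack B, S = {1, 9}:
n :  0  1  2  3  4  5  6  7  8  9 10 11 12 13 14 15 16 17 18
G :  0  1  0  1  0  1  0  1  0  1  0  1  0  1  0  1  0  1  0
G_B(18) = 0.
Stack C, S = {1, 2, 4, 7}:
G(0) = 0
G(1) = mex{0} = 1
G(2) = mex{1,0} = 2
G(3) = mex{2,1} = 0
G(4) = mex{0,2,0} = 1
G(5) = mex{1,0,1} = 2
G(6) = mex{2,1,2} = 0
G(7) = mex{0,2,0,0} = 1
G(8) = mex{1,0,1,1} = 2
G(9) = mex{2,1,2,2} = 0
G(10) = mex{0,2,0,0} = 1
G(11) = mex{1,0,1,1} = 2
G(12) = mex{2,1,2,2} = 0
G(13) = mex{0,2,0,0} = 1
G(14) = mex{1,0,1,1} = 2
G(15) = mex{2,1,2,2} = 0
G(16) = mex{0,2,0,0} = 1
G(17) = mex{1,0,1,1} = 2
G(18) = mex{2,1,2,2} = 0
G(19) = mex{0,2,0,0} = 1
G(20) = mex{1,0,1,1} = 2
G(21) = mex{2,1,2,2} = 0
G(22) = mex{0,2,0,0} = 1
G(23) = mex{1,0,1,1} = 2
G(24) = mex{2,1,2,2} = 0
G(25) = mex{0,2,0,0} = 1
G_C(25) = 1.
Combined Grundy value = 2 ⊕ 0 ⊕ 1 = 3.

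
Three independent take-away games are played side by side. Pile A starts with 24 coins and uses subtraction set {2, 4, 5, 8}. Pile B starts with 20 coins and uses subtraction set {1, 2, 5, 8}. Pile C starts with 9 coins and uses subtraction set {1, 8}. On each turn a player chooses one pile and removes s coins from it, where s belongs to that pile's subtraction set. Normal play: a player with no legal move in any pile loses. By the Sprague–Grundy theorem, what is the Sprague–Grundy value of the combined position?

3

Pile A, S = {2, 4, 5, 8}:
G(0) = 0
G(1) = mex{} = 0
G(2) = mex{0} = 1
G(3) = mex{0} = 1
G(4) = mex{1,0} = 2
G(5) = mex{1,0,0} = 2
G(6) = mex{2,1,0} = 3
G(7) = mex{2,1,1} = 0
G(8) = mex{3,2,1,0} = 4
G(9) = mex{0,2,2,0} = 1
G(10) = mex{4,3,2,1} = 0
G(11) = mex{1,0,3,1} = 2
G(12) = mex{0,4,0,2} = 1
G(13) = mex{2,1,4,2} = 0
G(14) = mex{1,0,1,3} = 2
G(15) = mex{0,2,0,0} = 1
G(16) = mex{2,1,2,4} = 0
G(17) = mex{1,0,1,1} = 2
G(18) = mex{0,2,0,0} = 1
G(19) = mex{2,1,2,2} = 0
G(20) = mex{1,0,1,1} = 2
G(21) = mex{0,2,0,0} = 1
G(22) = mex{2,1,2,2} = 0
G(23) = mex{1,0,1,1} = 2
G(24) = mex{0,2,0,0} = 1
G_A(24) = 1.
Pile B, S = {1, 2, 5, 8}:
n :  0  1  2  3  4  5  6  7  8  9 10 11 12 13 14 15 16 17 18 19 20
G :  0  1  2  0  1  2  0  1  2  0  1  2  0  1  2  0  1  2  0  1  2
G_B(20) = 2.
Pile C, S = {1, 8}:
n : 0 1 2 3 4 5 6 7 8 9
G : 0 1 0 1 0 1 0 1 2 0
G_C(9) = 0.
Combined Grundy value = 1 ⊕ 2 ⊕ 0 = 3.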